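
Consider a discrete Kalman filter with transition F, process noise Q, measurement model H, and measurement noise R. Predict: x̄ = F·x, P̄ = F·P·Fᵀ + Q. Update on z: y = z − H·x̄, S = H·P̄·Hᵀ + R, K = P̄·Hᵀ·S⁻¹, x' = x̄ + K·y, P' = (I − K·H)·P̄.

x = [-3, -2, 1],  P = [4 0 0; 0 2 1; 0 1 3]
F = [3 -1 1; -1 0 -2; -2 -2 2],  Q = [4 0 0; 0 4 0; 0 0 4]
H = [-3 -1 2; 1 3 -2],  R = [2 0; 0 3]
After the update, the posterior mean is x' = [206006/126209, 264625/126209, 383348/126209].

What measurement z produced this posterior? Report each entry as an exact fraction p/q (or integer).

z = [-1, 2]

x̄ = F·x = [-6, 1, 12]
P̄ = F·P·Fᵀ + Q = [43 -16 -18; -16 20 0; -18 0 32]
S = H·P̄·Hᵀ + R = [657 -301; -301 330]
K = P̄·Hᵀ·S⁻¹ = [-39839/126209 -24482/126209; 22484/126209 37336/126209; 14258/126209 -18356/126209]
x' − x̄ = [963260/126209, 138416/126209, -1131160/126209] = K·y
y = (KᵀK)⁻¹·Kᵀ·(x' − x̄) = [-42, 29]
z = y + H·x̄ = [-42, 29] + [41, -27] = [-1, 2]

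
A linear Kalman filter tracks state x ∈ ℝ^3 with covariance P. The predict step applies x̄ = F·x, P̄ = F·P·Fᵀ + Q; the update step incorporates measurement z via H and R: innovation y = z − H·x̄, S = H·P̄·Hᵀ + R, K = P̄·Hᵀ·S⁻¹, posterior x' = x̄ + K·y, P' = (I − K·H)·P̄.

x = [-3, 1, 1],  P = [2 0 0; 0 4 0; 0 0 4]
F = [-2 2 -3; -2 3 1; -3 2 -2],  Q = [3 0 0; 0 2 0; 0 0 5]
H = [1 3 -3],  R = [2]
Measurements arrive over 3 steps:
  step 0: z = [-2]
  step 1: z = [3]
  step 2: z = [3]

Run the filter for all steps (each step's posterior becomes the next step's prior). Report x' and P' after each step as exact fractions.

step 0: x' = [950/157, 1140/157, 1558/157], P' = [18693/314 4559/157 15371/314; 4559/157 4152/157 5643/157; 15371/314 5643/157 16429/314]
step 1: x' = [8994521/1791881, 13935841/1791881, 1163187/137837], P' = [233426477/1791881 209739155/1791881 22149152/137837; 209739155/1791881 215431318/1791881 21938577/137837; 22149152/137837 21938577/137837 29351283/137837]
step 2: x' = [266553498551/42142207101, 276049508330/42142207101, 322649116300/42142207101], P' = [3689943678058/42142207101 3157958596114/42142207101 4395958466624/42142207101; 3157958596114/42142207101 3322594784749/42142207101 4370588383535/42142207101; 4395958466624/42142207101 4370588383535/42142207101 5843285625841/42142207101]

step 0: x̄ = F·x = [5, 10, 9]
step 0: P̄ = F·P·Fᵀ + Q = [63 20 52; 20 50 28; 52 28 55]
step 0: y = z − H·x̄ = [-10]
step 0: S = H·P̄·Hᵀ + R = [314]
step 0: K = P̄·Hᵀ·S⁻¹ = [-33/314; 43/157; -29/314]
step 0: x' = x̄ + K·y = [950/157, 1140/157, 1558/157]
step 0: P' = (I − K·H)·P̄ = [18693/314 4559/157 15371/314; 4559/157 4152/157 5643/157; 15371/314 5643/157 16429/314]
step 1: x̄ = F·x = [-4294/157, 3078/157, -3686/157]
step 1: P̄ = F·P·Fᵀ + Q = [232867/314 -33389/314 239731/314; -33389/314 63381/314 -19183/314; 239731/314 -19183/314 253487/314]
step 1: y = z − H·x̄ = [-15527/157]
step 1: S = H·P̄·Hᵀ + R = [1791881/314]
step 1: K = P̄·Hᵀ·S⁻¹ = [-586493/1791881; 214303/1791881; -44483/137837]
step 1: x' = x̄ + K·y = [8994521/1791881, 13935841/1791881, 1163187/137837]
step 1: P' = (I − K·H)·P̄ = [233426477/1791881 209739155/1791881 22149152/137837; 209739155/1791881 215431318/1791881 21938577/137837; 22149152/137837 21938577/137837 29351283/137837]
step 2: x̄ = F·x = [-35481653/1791881, 38939912/1791881, -29354743/1791881]
step 2: P̄ = F·P·Fᵀ + Q = [3589843394/1791881 -1860452374/1791881 3345484336/1791881; -1860452374/1791881 1300321453/1791881 -1649462631/1791881; 3345484336/1791881 -1649462631/1791881 3154575530/1791881]
step 2: y = z − H·x̄ = [-164026669/1791881]
step 2: S = H·P̄·Hᵀ + R = [42142207101/1791881]
step 2: K = P̄·Hᵀ·S⁻¹ = [-12027966736/42142207101; 6988899878/42142207101; -11066630147/42142207101]
step 2: x' = x̄ + K·y = [266553498551/42142207101, 276049508330/42142207101, 322649116300/42142207101]
step 2: P' = (I − K·H)·P̄ = [3689943678058/42142207101 3157958596114/42142207101 4395958466624/42142207101; 3157958596114/42142207101 3322594784749/42142207101 4370588383535/42142207101; 4395958466624/42142207101 4370588383535/42142207101 5843285625841/42142207101]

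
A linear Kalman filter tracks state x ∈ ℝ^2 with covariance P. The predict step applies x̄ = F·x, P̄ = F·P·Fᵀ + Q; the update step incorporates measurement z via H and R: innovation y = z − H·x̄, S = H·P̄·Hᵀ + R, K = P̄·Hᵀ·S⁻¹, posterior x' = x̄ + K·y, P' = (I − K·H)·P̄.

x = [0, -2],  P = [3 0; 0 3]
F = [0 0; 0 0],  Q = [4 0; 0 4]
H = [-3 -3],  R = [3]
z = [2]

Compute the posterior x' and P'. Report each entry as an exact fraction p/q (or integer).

x' = [-8/25, -8/25]
P' = [52/25 -48/25; -48/25 52/25]

x̄ = F·x = [0, 0]
P̄ = F·P·Fᵀ + Q = [4 0; 0 4]
y = z − H·x̄ = [2]
S = H·P̄·Hᵀ + R = [75]
K = P̄·Hᵀ·S⁻¹ = [-4/25; -4/25]
x' = x̄ + K·y = [-8/25, -8/25]
P' = (I − K·H)·P̄ = [52/25 -48/25; -48/25 52/25]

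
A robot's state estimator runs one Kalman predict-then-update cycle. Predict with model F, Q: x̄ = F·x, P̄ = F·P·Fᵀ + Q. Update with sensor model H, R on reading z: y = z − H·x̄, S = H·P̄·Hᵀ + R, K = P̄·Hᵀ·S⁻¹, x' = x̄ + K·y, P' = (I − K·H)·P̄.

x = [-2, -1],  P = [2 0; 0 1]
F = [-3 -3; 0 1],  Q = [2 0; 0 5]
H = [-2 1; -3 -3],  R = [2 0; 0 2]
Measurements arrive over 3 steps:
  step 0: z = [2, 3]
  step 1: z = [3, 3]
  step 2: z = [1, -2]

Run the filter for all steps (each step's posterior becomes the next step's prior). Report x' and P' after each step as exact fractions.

step 0: x̄ = F·x = [9, -1]
step 0: P̄ = F·P·Fᵀ + Q = [29 -3; -3 6]
step 0: y = z − H·x̄ = [21, 27]
step 0: S = H·P̄·Hᵀ + R = [136 147; 147 263]
step 0: K = P̄·Hᵀ·S⁻¹ = [-4577/14159 -1641/14159; 4479/14159 -2988/14159]
step 0: x' = x̄ + K·y = [-12993/14159, -776/14159]
step 0: P' = (I − K·H)·P̄ = [3416/14159 -2322/14159; -2322/14159 4314/14159]
step 1: x̄ = F·x = [41307/14159, -776/14159]
step 1: P̄ = F·P·Fᵀ + Q = [56092/14159 -5976/14159; -5976/14159 75109/14159]
step 1: y = z − H·x̄ = [125867/14159, 164070/14159]
step 1: S = H·P̄·Hᵀ + R = [351699/14159 93297/14159; 93297/14159 1101559/14159]
step 1: K = P̄·Hᵀ·S⁻¹ = [-2050519/6686787 -246329/2228929; 4069939/13373574 -954217/4457858]
step 1: x' = x̄ + K·y = [-7283506/6686787, 2275441/13373574]
step 1: P' = (I − K·H)·P̄ = [1531232/6686787 -1038574/6686787; -1038574/6686787 1992791/6686787]
step 2: x̄ = F·x = [12291571/4457858, 2275441/13373574]
step 2: P̄ = F·P·Fᵀ + Q = [8798483/2228929 -954217/2228929; -954217/2228929 35426726/6686787]
step 2: y = z − H·x̄ = [84847559/13373574, 15117219/2228929]
step 2: S = H·P̄·Hᵀ + R = [165832700/6686787 14501521/2228929; 14501521/2228929 172748477/2228929]
step 2: K = P̄·Hᵀ·S⁻¹ = [-3853995231/12569473513 -1388759499/12569473513; 3824992189/12569473513 -2690509872/12569473513]
step 2: x' = x̄ + K·y = [787265371/12569473513, 8158191974/12569473513]
step 2: P' = (I − K·H)·P̄ = [2877943376/12569473513 -1952103710/12569473513; -1952103710/12569473513 3745776958/12569473513]

step 0: x' = [-12993/14159, -776/14159], P' = [3416/14159 -2322/14159; -2322/14159 4314/14159]
step 1: x' = [-7283506/6686787, 2275441/13373574], P' = [1531232/6686787 -1038574/6686787; -1038574/6686787 1992791/6686787]
step 2: x' = [787265371/12569473513, 8158191974/12569473513], P' = [2877943376/12569473513 -1952103710/12569473513; -1952103710/12569473513 3745776958/12569473513]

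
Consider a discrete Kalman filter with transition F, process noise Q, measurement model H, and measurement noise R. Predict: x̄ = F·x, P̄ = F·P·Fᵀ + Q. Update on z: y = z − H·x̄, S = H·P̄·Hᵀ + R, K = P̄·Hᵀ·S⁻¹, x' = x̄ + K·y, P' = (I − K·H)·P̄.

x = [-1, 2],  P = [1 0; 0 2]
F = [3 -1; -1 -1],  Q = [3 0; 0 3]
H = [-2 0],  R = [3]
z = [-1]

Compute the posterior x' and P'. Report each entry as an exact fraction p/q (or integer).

x' = [13/59, -81/59]
P' = [42/59 -3/59; -3/59 350/59]

x̄ = F·x = [-5, -1]
P̄ = F·P·Fᵀ + Q = [14 -1; -1 6]
y = z − H·x̄ = [-11]
S = H·P̄·Hᵀ + R = [59]
K = P̄·Hᵀ·S⁻¹ = [-28/59; 2/59]
x' = x̄ + K·y = [13/59, -81/59]
P' = (I − K·H)·P̄ = [42/59 -3/59; -3/59 350/59]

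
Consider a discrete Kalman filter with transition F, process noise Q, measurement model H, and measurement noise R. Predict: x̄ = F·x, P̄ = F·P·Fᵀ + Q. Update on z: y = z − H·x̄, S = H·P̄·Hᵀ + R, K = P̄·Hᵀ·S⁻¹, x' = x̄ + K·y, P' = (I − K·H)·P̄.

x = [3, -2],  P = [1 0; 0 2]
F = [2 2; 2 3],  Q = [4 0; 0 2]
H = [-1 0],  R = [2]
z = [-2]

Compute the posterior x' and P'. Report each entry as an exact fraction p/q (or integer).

x̄ = F·x = [2, 0]
P̄ = F·P·Fᵀ + Q = [16 16; 16 24]
y = z − H·x̄ = [0]
S = H·P̄·Hᵀ + R = [18]
K = P̄·Hᵀ·S⁻¹ = [-8/9; -8/9]
x' = x̄ + K·y = [2, 0]
P' = (I − K·H)·P̄ = [16/9 16/9; 16/9 88/9]

x' = [2, 0]
P' = [16/9 16/9; 16/9 88/9]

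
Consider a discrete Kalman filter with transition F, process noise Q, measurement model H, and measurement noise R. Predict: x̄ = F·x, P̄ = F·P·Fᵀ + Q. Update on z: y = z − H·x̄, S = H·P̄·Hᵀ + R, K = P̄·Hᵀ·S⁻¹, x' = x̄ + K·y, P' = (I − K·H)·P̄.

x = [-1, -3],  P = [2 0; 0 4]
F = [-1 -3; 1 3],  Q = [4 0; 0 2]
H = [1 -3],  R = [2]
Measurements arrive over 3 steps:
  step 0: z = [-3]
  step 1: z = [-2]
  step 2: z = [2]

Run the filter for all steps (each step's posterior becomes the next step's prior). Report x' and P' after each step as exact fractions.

step 0: x' = [-97/158, 3/4], P' = [276/79 1; 1 1/2]
step 1: x' = [-5255/9792, 1/2], P' = [17057/4896 1; 1 1/2]
step 2: x' = [137289/303236, -1/2], P' = [528215/151618 1; 1 1/2]

step 0: x̄ = F·x = [10, -10]
step 0: P̄ = F·P·Fᵀ + Q = [42 -38; -38 40]
step 0: y = z − H·x̄ = [-43]
step 0: S = H·P̄·Hᵀ + R = [632]
step 0: K = P̄·Hᵀ·S⁻¹ = [39/158; -1/4]
step 0: x' = x̄ + K·y = [-97/158, 3/4]
step 0: P' = (I − K·H)·P̄ = [276/79 1; 1 1/2]
step 1: x̄ = F·x = [-517/316, 517/316]
step 1: P̄ = F·P·Fᵀ + Q = [2843/158 -2211/158; -2211/158 2527/158]
step 1: y = z − H·x̄ = [359/79]
step 1: S = H·P̄·Hᵀ + R = [19584/79]
step 1: K = P̄·Hᵀ·S⁻¹ = [2369/9792; -1/4]
step 1: x' = x̄ + K·y = [-5255/9792, 1/2]
step 1: P' = (I − K·H)·P̄ = [17057/4896 1; 1 1/2]
step 2: x̄ = F·x = [-9433/9792, 9433/9792]
step 2: P̄ = F·P·Fᵀ + Q = [88049/4896 -68465/4896; -68465/4896 78257/4896]
step 2: y = z − H·x̄ = [14329/2448]
step 2: S = H·P̄·Hᵀ + R = [75809/306]
step 2: K = P̄·Hᵀ·S⁻¹ = [73361/303236; -1/4]
step 2: x' = x̄ + K·y = [137289/303236, -1/2]
step 2: P' = (I − K·H)·P̄ = [528215/151618 1; 1 1/2]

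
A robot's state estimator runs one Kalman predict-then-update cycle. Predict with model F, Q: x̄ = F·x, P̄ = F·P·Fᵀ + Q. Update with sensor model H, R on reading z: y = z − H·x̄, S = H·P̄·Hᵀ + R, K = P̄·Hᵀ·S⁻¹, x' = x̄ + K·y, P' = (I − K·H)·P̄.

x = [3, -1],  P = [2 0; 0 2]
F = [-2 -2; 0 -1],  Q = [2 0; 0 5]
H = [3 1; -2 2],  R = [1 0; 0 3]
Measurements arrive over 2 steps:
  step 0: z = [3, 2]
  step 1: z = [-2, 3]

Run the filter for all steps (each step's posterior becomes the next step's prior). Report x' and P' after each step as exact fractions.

step 0: x' = [358/769, 1196/769], P' = [412/3845 -269/3845; -269/3845 3431/7690]
step 1: x' = [-10112932/10759441, 5943404/10759441], P' = [1124922/10759441 -725952/10759441; -725952/10759441 4734165/10759441]

step 0: x̄ = F·x = [-4, 1]
step 0: P̄ = F·P·Fᵀ + Q = [18 4; 4 7]
step 0: y = z − H·x̄ = [14, -8]
step 0: S = H·P̄·Hᵀ + R = [194 -78; -78 71]
step 0: K = P̄·Hᵀ·S⁻¹ = [967/3845 -454/3845; 1817/7690 1323/3845]
step 0: x' = x̄ + K·y = [358/769, 1196/769]
step 0: P' = (I − K·H)·P̄ = [412/3845 -269/3845; -269/3845 3431/7690]
step 1: x̄ = F·x = [-3108/769, -1196/769]
step 1: P̄ = F·P·Fᵀ + Q = [14048/3845 2893/3845; 2893/3845 41881/7690]
step 1: y = z − H·x̄ = [8982/769, -1517/769]
step 1: S = H·P̄·Hᵀ + R = [337151/7690 -6167/769; -6167/769 25669/769]
step 1: K = P̄·Hᵀ·S⁻¹ = [378402/1537063 -1233916/10759441; 365187/1537063 3640078/10759441]
step 1: x' = x̄ + K·y = [-10112932/10759441, 5943404/10759441]
step 1: P' = (I − K·H)·P̄ = [1124922/10759441 -725952/10759441; -725952/10759441 4734165/10759441]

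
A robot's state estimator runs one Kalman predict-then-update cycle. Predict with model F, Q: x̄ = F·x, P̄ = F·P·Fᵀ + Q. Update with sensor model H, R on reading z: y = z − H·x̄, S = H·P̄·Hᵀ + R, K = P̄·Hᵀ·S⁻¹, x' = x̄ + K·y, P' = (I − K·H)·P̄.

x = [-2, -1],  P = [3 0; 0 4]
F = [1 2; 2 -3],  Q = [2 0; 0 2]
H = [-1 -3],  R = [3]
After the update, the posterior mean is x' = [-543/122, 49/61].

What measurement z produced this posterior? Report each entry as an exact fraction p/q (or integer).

x̄ = F·x = [-4, -1]
P̄ = F·P·Fᵀ + Q = [21 -18; -18 50]
S = H·P̄·Hᵀ + R = [366]
K = P̄·Hᵀ·S⁻¹ = [11/122; -22/61]
x' − x̄ = [-55/122, 110/61] = K·y
y = (KᵀK)⁻¹·Kᵀ·(x' − x̄) = [-5]
z = y + H·x̄ = [-5] + [7] = [2]

z = [2]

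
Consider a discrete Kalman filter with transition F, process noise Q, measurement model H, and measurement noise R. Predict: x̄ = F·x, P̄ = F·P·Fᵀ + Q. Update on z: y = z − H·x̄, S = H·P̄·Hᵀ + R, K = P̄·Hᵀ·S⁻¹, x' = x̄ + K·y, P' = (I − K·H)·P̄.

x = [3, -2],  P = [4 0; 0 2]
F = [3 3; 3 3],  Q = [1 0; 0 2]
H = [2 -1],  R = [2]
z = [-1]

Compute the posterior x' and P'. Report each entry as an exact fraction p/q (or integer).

x' = [-19/31, -11/31]
P' = [137/31 218/31; 218/31 384/31]

x̄ = F·x = [3, 3]
P̄ = F·P·Fᵀ + Q = [55 54; 54 56]
y = z − H·x̄ = [-4]
S = H·P̄·Hᵀ + R = [62]
K = P̄·Hᵀ·S⁻¹ = [28/31; 26/31]
x' = x̄ + K·y = [-19/31, -11/31]
P' = (I − K·H)·P̄ = [137/31 218/31; 218/31 384/31]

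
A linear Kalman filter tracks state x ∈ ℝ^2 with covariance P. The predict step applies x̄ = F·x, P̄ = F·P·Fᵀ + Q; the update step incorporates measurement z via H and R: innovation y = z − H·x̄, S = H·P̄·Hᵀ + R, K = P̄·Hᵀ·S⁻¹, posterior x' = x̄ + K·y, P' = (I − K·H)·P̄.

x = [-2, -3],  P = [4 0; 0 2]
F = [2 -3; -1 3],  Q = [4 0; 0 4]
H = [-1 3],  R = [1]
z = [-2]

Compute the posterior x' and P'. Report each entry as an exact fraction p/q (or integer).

x̄ = F·x = [5, -7]
P̄ = F·P·Fᵀ + Q = [38 -26; -26 26]
y = z − H·x̄ = [24]
S = H·P̄·Hᵀ + R = [429]
K = P̄·Hᵀ·S⁻¹ = [-116/429; 8/33]
x' = x̄ + K·y = [-213/143, -13/11]
P' = (I − K·H)·P̄ = [2846/429 70/33; 70/33 26/33]

x' = [-213/143, -13/11]
P' = [2846/429 70/33; 70/33 26/33]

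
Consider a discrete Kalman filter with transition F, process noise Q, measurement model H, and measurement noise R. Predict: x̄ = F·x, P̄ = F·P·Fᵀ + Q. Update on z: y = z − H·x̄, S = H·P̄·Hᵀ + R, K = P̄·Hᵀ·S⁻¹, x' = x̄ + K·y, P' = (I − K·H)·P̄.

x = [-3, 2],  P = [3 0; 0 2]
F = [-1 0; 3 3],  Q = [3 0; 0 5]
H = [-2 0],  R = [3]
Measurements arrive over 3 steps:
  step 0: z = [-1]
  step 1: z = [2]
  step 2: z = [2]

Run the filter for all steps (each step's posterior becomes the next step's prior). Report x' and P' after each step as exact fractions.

step 0: x' = [7/9, 1/3], P' = [2/3 -1; -1 38]
step 1: x' = [-51/53, 174/53], P' = [33/53 9/53; 9/53 17743/53]
step 2: x' = [-205/309, 827/103], P' = [64/103 -42/103; -42/103 311609/103]

step 0: x̄ = F·x = [3, -3]
step 0: P̄ = F·P·Fᵀ + Q = [6 -9; -9 50]
step 0: y = z − H·x̄ = [5]
step 0: S = H·P̄·Hᵀ + R = [27]
step 0: K = P̄·Hᵀ·S⁻¹ = [-4/9; 2/3]
step 0: x' = x̄ + K·y = [7/9, 1/3]
step 0: P' = (I − K·H)·P̄ = [2/3 -1; -1 38]
step 1: x̄ = F·x = [-7/9, 10/3]
step 1: P̄ = F·P·Fᵀ + Q = [11/3 1; 1 335]
step 1: y = z − H·x̄ = [4/9]
step 1: S = H·P̄·Hᵀ + R = [53/3]
step 1: K = P̄·Hᵀ·S⁻¹ = [-22/53; -6/53]
step 1: x' = x̄ + K·y = [-51/53, 174/53]
step 1: P' = (I − K·H)·P̄ = [33/53 9/53; 9/53 17743/53]
step 2: x̄ = F·x = [51/53, 369/53]
step 2: P̄ = F·P·Fᵀ + Q = [192/53 -126/53; -126/53 160411/53]
step 2: y = z − H·x̄ = [208/53]
step 2: S = H·P̄·Hᵀ + R = [927/53]
step 2: K = P̄·Hᵀ·S⁻¹ = [-128/309; 28/103]
step 2: x' = x̄ + K·y = [-205/309, 827/103]
step 2: P' = (I − K·H)·P̄ = [64/103 -42/103; -42/103 311609/103]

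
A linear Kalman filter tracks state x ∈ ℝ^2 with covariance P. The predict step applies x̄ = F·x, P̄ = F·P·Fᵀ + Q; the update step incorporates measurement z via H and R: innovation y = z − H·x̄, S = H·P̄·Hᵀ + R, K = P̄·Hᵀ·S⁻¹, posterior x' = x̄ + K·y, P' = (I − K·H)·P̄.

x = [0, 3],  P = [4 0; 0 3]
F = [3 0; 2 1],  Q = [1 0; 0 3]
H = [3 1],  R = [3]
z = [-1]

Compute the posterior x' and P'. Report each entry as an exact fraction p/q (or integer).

x̄ = F·x = [0, 3]
P̄ = F·P·Fᵀ + Q = [37 24; 24 22]
y = z − H·x̄ = [-4]
S = H·P̄·Hᵀ + R = [502]
K = P̄·Hᵀ·S⁻¹ = [135/502; 47/251]
x' = x̄ + K·y = [-270/251, 565/251]
P' = (I − K·H)·P̄ = [349/502 -321/251; -321/251 1104/251]

x' = [-270/251, 565/251]
P' = [349/502 -321/251; -321/251 1104/251]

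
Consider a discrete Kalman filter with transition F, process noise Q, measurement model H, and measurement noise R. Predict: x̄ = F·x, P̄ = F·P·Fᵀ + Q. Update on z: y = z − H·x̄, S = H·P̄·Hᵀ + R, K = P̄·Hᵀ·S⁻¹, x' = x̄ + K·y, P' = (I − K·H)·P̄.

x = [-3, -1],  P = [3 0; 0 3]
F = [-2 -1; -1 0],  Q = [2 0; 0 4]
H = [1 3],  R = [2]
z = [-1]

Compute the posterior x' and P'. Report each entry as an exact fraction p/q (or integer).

x' = [231/118, -105/118]
P' = [781/118 -237/118; -237/118 97/118]

x̄ = F·x = [7, 3]
P̄ = F·P·Fᵀ + Q = [17 6; 6 7]
y = z − H·x̄ = [-17]
S = H·P̄·Hᵀ + R = [118]
K = P̄·Hᵀ·S⁻¹ = [35/118; 27/118]
x' = x̄ + K·y = [231/118, -105/118]
P' = (I − K·H)·P̄ = [781/118 -237/118; -237/118 97/118]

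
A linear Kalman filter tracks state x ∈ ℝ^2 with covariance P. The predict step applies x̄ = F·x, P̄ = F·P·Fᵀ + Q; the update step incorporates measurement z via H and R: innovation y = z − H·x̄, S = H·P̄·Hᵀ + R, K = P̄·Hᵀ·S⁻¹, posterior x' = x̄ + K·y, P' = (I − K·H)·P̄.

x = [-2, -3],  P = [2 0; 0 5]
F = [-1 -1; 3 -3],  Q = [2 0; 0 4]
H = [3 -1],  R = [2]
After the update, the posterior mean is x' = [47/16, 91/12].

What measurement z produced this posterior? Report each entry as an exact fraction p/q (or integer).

z = [1]

x̄ = F·x = [5, 3]
P̄ = F·P·Fᵀ + Q = [9 9; 9 67]
S = H·P̄·Hᵀ + R = [96]
K = P̄·Hᵀ·S⁻¹ = [3/16; -5/12]
x' − x̄ = [-33/16, 55/12] = K·y
y = (KᵀK)⁻¹·Kᵀ·(x' − x̄) = [-11]
z = y + H·x̄ = [-11] + [12] = [1]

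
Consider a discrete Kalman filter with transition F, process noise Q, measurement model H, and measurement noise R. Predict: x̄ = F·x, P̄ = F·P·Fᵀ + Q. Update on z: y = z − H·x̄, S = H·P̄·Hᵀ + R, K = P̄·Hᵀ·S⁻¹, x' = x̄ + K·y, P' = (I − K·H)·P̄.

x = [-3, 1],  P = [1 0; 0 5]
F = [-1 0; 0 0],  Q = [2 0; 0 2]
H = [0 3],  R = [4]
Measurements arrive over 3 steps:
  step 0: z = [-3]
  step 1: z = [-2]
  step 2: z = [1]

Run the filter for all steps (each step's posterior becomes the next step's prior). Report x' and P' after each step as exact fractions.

step 0: x̄ = F·x = [3, 0]
step 0: P̄ = F·P·Fᵀ + Q = [3 0; 0 2]
step 0: y = z − H·x̄ = [-3]
step 0: S = H·P̄·Hᵀ + R = [22]
step 0: K = P̄·Hᵀ·S⁻¹ = [0; 3/11]
step 0: x' = x̄ + K·y = [3, -9/11]
step 0: P' = (I − K·H)·P̄ = [3 0; 0 4/11]
step 1: x̄ = F·x = [-3, 0]
step 1: P̄ = F·P·Fᵀ + Q = [5 0; 0 2]
step 1: y = z − H·x̄ = [-2]
step 1: S = H·P̄·Hᵀ + R = [22]
step 1: K = P̄·Hᵀ·S⁻¹ = [0; 3/11]
step 1: x' = x̄ + K·y = [-3, -6/11]
step 1: P' = (I − K·H)·P̄ = [5 0; 0 4/11]
step 2: x̄ = F·x = [3, 0]
step 2: P̄ = F·P·Fᵀ + Q = [7 0; 0 2]
step 2: y = z − H·x̄ = [1]
step 2: S = H·P̄·Hᵀ + R = [22]
step 2: K = P̄·Hᵀ·S⁻¹ = [0; 3/11]
step 2: x' = x̄ + K·y = [3, 3/11]
step 2: P' = (I − K·H)·P̄ = [7 0; 0 4/11]

step 0: x' = [3, -9/11], P' = [3 0; 0 4/11]
step 1: x' = [-3, -6/11], P' = [5 0; 0 4/11]
step 2: x' = [3, 3/11], P' = [7 0; 0 4/11]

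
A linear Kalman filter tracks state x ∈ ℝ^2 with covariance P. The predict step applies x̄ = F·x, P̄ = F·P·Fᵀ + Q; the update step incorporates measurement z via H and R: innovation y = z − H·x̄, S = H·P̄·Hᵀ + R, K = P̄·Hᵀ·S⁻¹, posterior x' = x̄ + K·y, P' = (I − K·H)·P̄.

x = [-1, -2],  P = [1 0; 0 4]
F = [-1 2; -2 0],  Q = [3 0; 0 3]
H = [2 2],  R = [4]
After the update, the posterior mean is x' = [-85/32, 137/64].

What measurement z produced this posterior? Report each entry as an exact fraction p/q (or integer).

x̄ = F·x = [-3, 2]
P̄ = F·P·Fᵀ + Q = [20 2; 2 7]
S = H·P̄·Hᵀ + R = [128]
K = P̄·Hᵀ·S⁻¹ = [11/32; 9/64]
x' − x̄ = [11/32, 9/64] = K·y
y = (KᵀK)⁻¹·Kᵀ·(x' − x̄) = [1]
z = y + H·x̄ = [1] + [-2] = [-1]

z = [-1]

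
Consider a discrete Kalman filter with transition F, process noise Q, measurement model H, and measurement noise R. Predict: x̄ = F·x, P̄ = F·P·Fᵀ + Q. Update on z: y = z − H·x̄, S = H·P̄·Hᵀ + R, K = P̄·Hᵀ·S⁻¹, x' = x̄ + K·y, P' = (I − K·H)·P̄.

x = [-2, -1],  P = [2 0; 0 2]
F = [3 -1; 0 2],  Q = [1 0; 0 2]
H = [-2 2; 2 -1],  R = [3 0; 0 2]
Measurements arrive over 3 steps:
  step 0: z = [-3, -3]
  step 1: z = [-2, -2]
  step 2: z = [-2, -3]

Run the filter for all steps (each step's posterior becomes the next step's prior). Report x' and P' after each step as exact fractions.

step 0: x' = [-2571/712, -3363/712], P' = [565/356 673/356; 673/356 985/356]
step 1: x' = [-123431/29983, -333855/59966], P' = [56360/29983 70274/29983; 70274/29983 102938/29983]
step 2: x' = [-27847035/5619124, -734113/114676], P' = [5511949/2809562 141259/57338; 141259/57338 206803/57338]

step 0: x̄ = F·x = [-5, -2]
step 0: P̄ = F·P·Fᵀ + Q = [21 -4; -4 10]
step 0: y = z − H·x̄ = [-9, 5]
step 0: S = H·P̄·Hᵀ + R = [159 -128; -128 112]
step 0: K = P̄·Hᵀ·S⁻¹ = [18/89 457/712; 52/89 361/712]
step 0: x' = x̄ + K·y = [-2571/712, -3363/712]
step 0: P' = (I − K·H)·P̄ = [565/356 673/356; 673/356 985/356]
step 1: x̄ = F·x = [-2175/356, -3363/356]
step 1: P̄ = F·P·Fᵀ + Q = [597/89 517/89; 517/89 1163/89]
step 1: y = z − H·x̄ = [416/89, 275/356]
step 1: S = H·P̄·Hᵀ + R = [3171/89 -1612/89; -1612/89 1661/89]
step 1: K = P̄·Hᵀ·S⁻¹ = [9276/29983 21223/29983; 21776/29983 18805/29983]
step 1: x' = x̄ + K·y = [-123431/29983, -333855/59966]
step 1: P' = (I − K·H)·P̄ = [56360/29983 70274/29983; 70274/29983 102938/29983]
step 2: x̄ = F·x = [-406731/59966, -333855/29983]
step 2: P̄ = F·P·Fᵀ + Q = [218517/29983 215768/29983; 215768/29983 471718/29983]
step 2: y = z − H·x̄ = [201013/29983, -17073/29983]
step 2: S = H·P̄·Hᵀ + R = [1124745/29983 -522896/29983; -522896/29983 542680/29983]
step 2: K = P̄·Hᵀ·S⁻¹ = [469914/1404781 4102207/5619124; 21848/28669 75715/114676]
step 2: x' = x̄ + K·y = [-27847035/5619124, -734113/114676]
step 2: P' = (I − K·H)·P̄ = [5511949/2809562 141259/57338; 141259/57338 206803/57338]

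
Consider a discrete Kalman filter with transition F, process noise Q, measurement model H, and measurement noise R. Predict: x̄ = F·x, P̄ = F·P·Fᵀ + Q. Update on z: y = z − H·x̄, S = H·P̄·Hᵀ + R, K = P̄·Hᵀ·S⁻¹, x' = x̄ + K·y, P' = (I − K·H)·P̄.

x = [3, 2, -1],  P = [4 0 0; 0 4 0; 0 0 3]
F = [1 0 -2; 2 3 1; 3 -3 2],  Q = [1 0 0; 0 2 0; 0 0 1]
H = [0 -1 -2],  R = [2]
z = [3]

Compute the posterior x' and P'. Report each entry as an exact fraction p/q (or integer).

x̄ = F·x = [5, 11, 1]
P̄ = F·P·Fᵀ + Q = [17 2 0; 2 57 -6; 0 -6 85]
y = z − H·x̄ = [16]
S = H·P̄·Hᵀ + R = [375]
K = P̄·Hᵀ·S⁻¹ = [-2/375; -3/25; -164/375]
x' = x̄ + K·y = [1843/375, 227/25, -2249/375]
P' = (I − K·H)·P̄ = [6371/375 44/25 -328/375; 44/25 258/5 -642/25; -328/375 -642/25 4979/375]

x' = [1843/375, 227/25, -2249/375]
P' = [6371/375 44/25 -328/375; 44/25 258/5 -642/25; -328/375 -642/25 4979/375]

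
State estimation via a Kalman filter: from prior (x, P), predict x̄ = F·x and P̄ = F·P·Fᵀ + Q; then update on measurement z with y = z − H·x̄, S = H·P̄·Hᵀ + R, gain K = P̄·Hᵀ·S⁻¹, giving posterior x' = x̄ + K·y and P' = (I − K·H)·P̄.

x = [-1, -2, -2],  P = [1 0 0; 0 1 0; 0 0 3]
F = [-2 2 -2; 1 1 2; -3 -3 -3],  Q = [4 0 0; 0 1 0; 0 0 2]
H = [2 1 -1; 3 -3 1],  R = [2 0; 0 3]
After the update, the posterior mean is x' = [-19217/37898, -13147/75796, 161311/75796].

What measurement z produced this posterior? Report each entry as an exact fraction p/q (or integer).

z = [-3, 1]

x̄ = F·x = [2, -7, 15]
P̄ = F·P·Fᵀ + Q = [24 -12 18; -12 15 -24; 18 -24 47]
S = H·P̄·Hᵀ + R = [88 -26; -26 869]
K = P̄·Hᵀ·S⁻¹ = [9459/37898 2889/18949; 10305/75796 -4425/37898; -25917/75796 7157/37898]
x' − x̄ = [-95013/37898, 517425/75796, -975629/75796] = K·y
y = (KᵀK)⁻¹·Kᵀ·(x' − x̄) = [15, -41]
z = y + H·x̄ = [15, -41] + [-18, 42] = [-3, 1]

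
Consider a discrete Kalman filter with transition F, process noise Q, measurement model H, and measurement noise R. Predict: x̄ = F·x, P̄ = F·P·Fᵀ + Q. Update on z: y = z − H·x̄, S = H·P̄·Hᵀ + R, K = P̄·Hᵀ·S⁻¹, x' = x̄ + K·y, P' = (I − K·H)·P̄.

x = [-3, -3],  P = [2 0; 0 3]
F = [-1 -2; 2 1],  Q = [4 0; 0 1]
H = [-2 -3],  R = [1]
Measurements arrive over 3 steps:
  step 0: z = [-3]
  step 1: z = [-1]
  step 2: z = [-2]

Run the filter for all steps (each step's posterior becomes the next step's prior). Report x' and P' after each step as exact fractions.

step 0: x' = [621/61, -357/61], P' = [1062/61 -706/61; -706/61 476/61]
step 1: x' = [-29797/12351, 24445/12351], P' = [40828/12351 -26863/12351; -26863/12351 38081/24702]
step 2: x' = [669669/2416637, 1052422/2416637], P' = [7303106/2416637 -4760992/2416637; -4760992/2416637 3367935/2416637]

step 0: x̄ = F·x = [9, -9]
step 0: P̄ = F·P·Fᵀ + Q = [18 -10; -10 12]
step 0: y = z − H·x̄ = [-12]
step 0: S = H·P̄·Hᵀ + R = [61]
step 0: K = P̄·Hᵀ·S⁻¹ = [-6/61; -16/61]
step 0: x' = x̄ + K·y = [621/61, -357/61]
step 0: P' = (I − K·H)·P̄ = [1062/61 -706/61; -706/61 476/61]
step 1: x̄ = F·x = [93/61, 885/61]
step 1: P̄ = F·P·Fᵀ + Q = [386/61 454/61; 454/61 1961/61]
step 1: y = z − H·x̄ = [2780/61]
step 1: S = H·P̄·Hᵀ + R = [24702/61]
step 1: K = P̄·Hᵀ·S⁻¹ = [-1067/12351; -6791/24702]
step 1: x' = x̄ + K·y = [-29797/12351, 24445/12351]
step 1: P' = (I − K·H)·P̄ = [40828/12351 -26863/12351; -26863/12351 38081/24702]
step 2: x̄ = F·x = [-19093/12351, -35149/12351]
step 2: P̄ = F·P·Fᵀ + Q = [58942/12351 14578/12351; 14578/12351 174503/24702]
step 2: y = z − H·x̄ = [-168335/12351]
step 2: S = H·P̄·Hᵀ + R = [2416637/24702]
step 2: K = P̄·Hᵀ·S⁻¹ = [-323236/2416637; -581821/2416637]
step 2: x' = x̄ + K·y = [669669/2416637, 1052422/2416637]
step 2: P' = (I − K·H)·P̄ = [7303106/2416637 -4760992/2416637; -4760992/2416637 3367935/2416637]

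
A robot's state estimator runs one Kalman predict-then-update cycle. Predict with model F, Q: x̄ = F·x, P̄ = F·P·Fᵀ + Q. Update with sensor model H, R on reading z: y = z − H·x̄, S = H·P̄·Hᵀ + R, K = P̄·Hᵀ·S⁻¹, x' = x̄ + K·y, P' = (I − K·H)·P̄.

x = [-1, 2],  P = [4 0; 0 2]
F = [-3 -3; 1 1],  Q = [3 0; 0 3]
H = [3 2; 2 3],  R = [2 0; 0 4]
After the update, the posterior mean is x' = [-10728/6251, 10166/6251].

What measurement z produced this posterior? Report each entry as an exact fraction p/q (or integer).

z = [-2, 2]

x̄ = F·x = [-3, 1]
P̄ = F·P·Fᵀ + Q = [57 -18; -18 9]
S = H·P̄·Hᵀ + R = [335 162; 162 97]
K = P̄·Hᵀ·S⁻¹ = [3375/6251 -1770/6251; -2034/6251 2817/6251]
x' − x̄ = [8025/6251, 3915/6251] = K·y
y = (KᵀK)⁻¹·Kᵀ·(x' − x̄) = [5, 5]
z = y + H·x̄ = [5, 5] + [-7, -3] = [-2, 2]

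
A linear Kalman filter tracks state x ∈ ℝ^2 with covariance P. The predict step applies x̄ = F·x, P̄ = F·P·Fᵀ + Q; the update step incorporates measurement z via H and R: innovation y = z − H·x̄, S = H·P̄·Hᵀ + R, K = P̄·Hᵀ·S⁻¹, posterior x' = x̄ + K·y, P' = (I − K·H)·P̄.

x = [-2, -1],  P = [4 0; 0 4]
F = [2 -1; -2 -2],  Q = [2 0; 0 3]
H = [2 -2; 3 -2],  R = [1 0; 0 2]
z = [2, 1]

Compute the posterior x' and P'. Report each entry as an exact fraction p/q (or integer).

x' = [-420/961, -1259/961]
P' = [2129/961 2467/961; 2467/961 3018/961]

x̄ = F·x = [-3, 6]
P̄ = F·P·Fᵀ + Q = [22 -8; -8 35]
y = z − H·x̄ = [20, 22]
S = H·P̄·Hᵀ + R = [293 352; 352 436]
K = P̄·Hᵀ·S⁻¹ = [-676/961 1453/1922; -1102/961 1365/1922]
x' = x̄ + K·y = [-420/961, -1259/961]
P' = (I − K·H)·P̄ = [2129/961 2467/961; 2467/961 3018/961]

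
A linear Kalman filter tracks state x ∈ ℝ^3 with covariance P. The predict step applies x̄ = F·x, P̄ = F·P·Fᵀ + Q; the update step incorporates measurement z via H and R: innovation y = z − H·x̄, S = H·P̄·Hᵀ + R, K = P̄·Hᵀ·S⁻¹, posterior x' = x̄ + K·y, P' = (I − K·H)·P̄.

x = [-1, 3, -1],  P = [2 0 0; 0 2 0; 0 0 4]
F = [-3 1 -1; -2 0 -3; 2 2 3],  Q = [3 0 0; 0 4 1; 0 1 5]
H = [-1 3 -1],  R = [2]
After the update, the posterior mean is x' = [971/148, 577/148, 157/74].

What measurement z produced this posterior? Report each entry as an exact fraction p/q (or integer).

x̄ = F·x = [7, 5, 1]
P̄ = F·P·Fᵀ + Q = [27 24 -20; 24 48 -43; -20 -43 57]
S = H·P̄·Hᵀ + R = [592]
K = P̄·Hᵀ·S⁻¹ = [65/592; 163/592; -83/296]
x' − x̄ = [-65/148, -163/148, 83/74] = K·y
y = (KᵀK)⁻¹·Kᵀ·(x' − x̄) = [-4]
z = y + H·x̄ = [-4] + [7] = [3]

z = [3]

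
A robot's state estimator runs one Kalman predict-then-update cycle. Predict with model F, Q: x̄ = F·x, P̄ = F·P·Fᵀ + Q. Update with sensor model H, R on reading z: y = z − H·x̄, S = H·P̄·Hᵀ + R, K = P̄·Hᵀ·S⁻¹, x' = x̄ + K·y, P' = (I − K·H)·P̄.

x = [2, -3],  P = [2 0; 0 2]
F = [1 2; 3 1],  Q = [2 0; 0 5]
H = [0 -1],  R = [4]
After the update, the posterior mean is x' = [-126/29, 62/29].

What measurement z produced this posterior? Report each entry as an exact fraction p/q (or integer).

x̄ = F·x = [-4, 3]
P̄ = F·P·Fᵀ + Q = [12 10; 10 25]
S = H·P̄·Hᵀ + R = [29]
K = P̄·Hᵀ·S⁻¹ = [-10/29; -25/29]
x' − x̄ = [-10/29, -25/29] = K·y
y = (KᵀK)⁻¹·Kᵀ·(x' − x̄) = [1]
z = y + H·x̄ = [1] + [-3] = [-2]

z = [-2]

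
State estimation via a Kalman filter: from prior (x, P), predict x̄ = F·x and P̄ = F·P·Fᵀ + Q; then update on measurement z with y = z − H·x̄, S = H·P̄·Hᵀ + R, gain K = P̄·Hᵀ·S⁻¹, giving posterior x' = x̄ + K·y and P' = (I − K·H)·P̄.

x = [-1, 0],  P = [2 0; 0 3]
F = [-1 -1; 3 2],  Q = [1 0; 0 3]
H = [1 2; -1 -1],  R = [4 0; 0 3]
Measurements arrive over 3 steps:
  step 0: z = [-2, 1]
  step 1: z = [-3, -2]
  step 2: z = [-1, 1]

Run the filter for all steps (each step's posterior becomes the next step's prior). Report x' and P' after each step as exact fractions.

step 0: x' = [13/33, -85/66], P' = [26/11 -19/11; -19/11 43/22]
step 1: x' = [8458/5781, -18347/11562], P' = [2990/1927 -2027/1927; -2027/1927 5401/3854]
step 2: x' = [197780/888567, -1050925/1777134], P' = [460946/296189 -312197/296189; -312197/296189 825967/592378]

step 0: x̄ = F·x = [1, -3]
step 0: P̄ = F·P·Fᵀ + Q = [6 -12; -12 33]
step 0: y = z − H·x̄ = [3, -1]
step 0: S = H·P̄·Hᵀ + R = [94 -36; -36 18]
step 0: K = P̄·Hᵀ·S⁻¹ = [-3/11 -7/33; 6/11 -5/66]
step 0: x' = x̄ + K·y = [13/33, -85/66]
step 0: P' = (I − K·H)·P̄ = [26/11 -19/11; -19/11 43/22]
step 1: x̄ = F·x = [59/66, -46/33]
step 1: P̄ = F·P·Fᵀ + Q = [41/22 -26/11; -26/11 125/11]
step 1: y = z − H·x̄ = [-73/66, -5/2]
step 1: S = H·P̄·Hᵀ + R = [921/22 -35/2; -35/2 23/2]
step 1: K = P̄·Hᵀ·S⁻¹ = [-266/1927 -321/1927; 1687/3854 -449/3854]
step 1: x' = x̄ + K·y = [8458/5781, -18347/11562]
step 1: P' = (I − K·H)·P̄ = [2990/1927 -2027/1927; -2027/1927 5401/3854]
step 2: x̄ = F·x = [477/3854, 7027/5781]
step 2: P̄ = F·P·Fᵀ + Q = [7127/3854 -4236/1927; -4236/1927 19169/1927]
step 2: y = z − H·x̄ = [-41101/11562, 27047/11562]
step 2: S = H·P̄·Hᵀ + R = [142007/3854 -58387/3854; -58387/3854 40083/3854]
step 2: K = P̄·Hᵀ·S⁻¹ = [-40862/296189 -49583/296189; 256885/592378 -67191/592378]
step 2: x' = x̄ + K·y = [197780/888567, -1050925/1777134]
step 2: P' = (I − K·H)·P̄ = [460946/296189 -312197/296189; -312197/296189 825967/592378]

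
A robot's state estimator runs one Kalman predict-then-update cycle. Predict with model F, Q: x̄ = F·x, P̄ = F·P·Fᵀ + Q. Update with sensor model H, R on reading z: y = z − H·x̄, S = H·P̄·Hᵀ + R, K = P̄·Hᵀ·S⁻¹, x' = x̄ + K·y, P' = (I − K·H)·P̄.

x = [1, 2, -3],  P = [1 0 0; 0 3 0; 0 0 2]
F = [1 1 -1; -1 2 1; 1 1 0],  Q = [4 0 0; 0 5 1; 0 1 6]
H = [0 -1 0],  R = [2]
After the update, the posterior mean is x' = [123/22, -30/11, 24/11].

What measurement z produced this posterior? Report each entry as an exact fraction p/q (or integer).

z = [3]

x̄ = F·x = [6, 0, 3]
P̄ = F·P·Fᵀ + Q = [10 3 4; 3 20 6; 4 6 10]
S = H·P̄·Hᵀ + R = [22]
K = P̄·Hᵀ·S⁻¹ = [-3/22; -10/11; -3/11]
x' − x̄ = [-9/22, -30/11, -9/11] = K·y
y = (KᵀK)⁻¹·Kᵀ·(x' − x̄) = [3]
z = y + H·x̄ = [3] + [0] = [3]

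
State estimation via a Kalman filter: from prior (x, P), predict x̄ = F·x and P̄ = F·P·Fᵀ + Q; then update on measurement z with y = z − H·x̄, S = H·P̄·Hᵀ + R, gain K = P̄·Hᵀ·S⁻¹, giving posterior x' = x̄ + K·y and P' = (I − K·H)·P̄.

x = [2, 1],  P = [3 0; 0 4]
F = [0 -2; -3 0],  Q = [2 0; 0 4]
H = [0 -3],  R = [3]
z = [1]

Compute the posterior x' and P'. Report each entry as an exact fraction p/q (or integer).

x' = [-2, -37/94]
P' = [18 0; 0 31/94]

x̄ = F·x = [-2, -6]
P̄ = F·P·Fᵀ + Q = [18 0; 0 31]
y = z − H·x̄ = [-17]
S = H·P̄·Hᵀ + R = [282]
K = P̄·Hᵀ·S⁻¹ = [0; -31/94]
x' = x̄ + K·y = [-2, -37/94]
P' = (I − K·H)·P̄ = [18 0; 0 31/94]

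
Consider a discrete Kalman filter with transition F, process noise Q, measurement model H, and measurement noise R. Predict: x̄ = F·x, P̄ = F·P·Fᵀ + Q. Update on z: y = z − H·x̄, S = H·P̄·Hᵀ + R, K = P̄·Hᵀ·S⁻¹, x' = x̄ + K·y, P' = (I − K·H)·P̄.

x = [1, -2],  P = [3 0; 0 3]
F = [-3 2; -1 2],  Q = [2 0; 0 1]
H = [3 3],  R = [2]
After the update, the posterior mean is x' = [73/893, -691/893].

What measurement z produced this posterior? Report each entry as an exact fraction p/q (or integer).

z = [-2]

x̄ = F·x = [-7, -5]
P̄ = F·P·Fᵀ + Q = [41 21; 21 16]
S = H·P̄·Hᵀ + R = [893]
K = P̄·Hᵀ·S⁻¹ = [186/893; 111/893]
x' − x̄ = [6324/893, 3774/893] = K·y
y = (KᵀK)⁻¹·Kᵀ·(x' − x̄) = [34]
z = y + H·x̄ = [34] + [-36] = [-2]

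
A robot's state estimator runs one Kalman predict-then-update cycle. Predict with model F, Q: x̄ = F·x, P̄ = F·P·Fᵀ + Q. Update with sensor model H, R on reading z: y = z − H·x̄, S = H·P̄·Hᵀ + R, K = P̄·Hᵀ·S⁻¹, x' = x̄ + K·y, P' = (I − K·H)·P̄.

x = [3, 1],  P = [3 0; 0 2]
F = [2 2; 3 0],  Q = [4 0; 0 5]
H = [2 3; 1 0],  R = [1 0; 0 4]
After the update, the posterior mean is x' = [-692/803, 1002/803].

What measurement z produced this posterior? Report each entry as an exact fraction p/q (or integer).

z = [2, -2]

x̄ = F·x = [8, 9]
P̄ = F·P·Fᵀ + Q = [24 18; 18 32]
S = H·P̄·Hᵀ + R = [601 102; 102 28]
K = P̄·Hᵀ·S⁻¹ = [51/803 1005/1606; 465/1606 -1323/3212]
x' − x̄ = [-7116/803, -6225/803] = K·y
y = (KᵀK)⁻¹·Kᵀ·(x' − x̄) = [-41, -10]
z = y + H·x̄ = [-41, -10] + [43, 8] = [2, -2]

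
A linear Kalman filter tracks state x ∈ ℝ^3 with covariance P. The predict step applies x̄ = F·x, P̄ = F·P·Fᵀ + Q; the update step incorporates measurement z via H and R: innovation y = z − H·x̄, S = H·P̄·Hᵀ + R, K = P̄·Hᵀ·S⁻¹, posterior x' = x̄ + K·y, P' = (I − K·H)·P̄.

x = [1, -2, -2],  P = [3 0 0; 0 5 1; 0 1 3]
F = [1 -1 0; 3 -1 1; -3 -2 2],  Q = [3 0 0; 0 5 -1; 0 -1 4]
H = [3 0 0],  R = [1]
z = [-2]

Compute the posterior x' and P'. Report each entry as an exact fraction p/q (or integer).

x' = [-63/100, -129/100, -267/100]
P' = [11/100 13/100 -1/100; 13/100 2279/100 -1483/100; -1/100 -1483/100 5491/100]

x̄ = F·x = [3, 3, -3]
P̄ = F·P·Fᵀ + Q = [11 13 -1; 13 38 -16; -1 -16 55]
y = z − H·x̄ = [-11]
S = H·P̄·Hᵀ + R = [100]
K = P̄·Hᵀ·S⁻¹ = [33/100; 39/100; -3/100]
x' = x̄ + K·y = [-63/100, -129/100, -267/100]
P' = (I − K·H)·P̄ = [11/100 13/100 -1/100; 13/100 2279/100 -1483/100; -1/100 -1483/100 5491/100]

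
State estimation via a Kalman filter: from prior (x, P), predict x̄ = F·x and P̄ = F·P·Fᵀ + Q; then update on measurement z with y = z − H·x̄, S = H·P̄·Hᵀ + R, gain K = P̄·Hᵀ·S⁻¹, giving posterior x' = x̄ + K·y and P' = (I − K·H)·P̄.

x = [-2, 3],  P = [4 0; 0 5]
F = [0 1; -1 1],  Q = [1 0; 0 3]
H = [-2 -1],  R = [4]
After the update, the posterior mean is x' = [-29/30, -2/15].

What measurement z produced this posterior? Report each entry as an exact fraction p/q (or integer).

z = [3]

x̄ = F·x = [3, 5]
P̄ = F·P·Fᵀ + Q = [6 5; 5 12]
S = H·P̄·Hᵀ + R = [60]
K = P̄·Hᵀ·S⁻¹ = [-17/60; -11/30]
x' − x̄ = [-119/30, -77/15] = K·y
y = (KᵀK)⁻¹·Kᵀ·(x' − x̄) = [14]
z = y + H·x̄ = [14] + [-11] = [3]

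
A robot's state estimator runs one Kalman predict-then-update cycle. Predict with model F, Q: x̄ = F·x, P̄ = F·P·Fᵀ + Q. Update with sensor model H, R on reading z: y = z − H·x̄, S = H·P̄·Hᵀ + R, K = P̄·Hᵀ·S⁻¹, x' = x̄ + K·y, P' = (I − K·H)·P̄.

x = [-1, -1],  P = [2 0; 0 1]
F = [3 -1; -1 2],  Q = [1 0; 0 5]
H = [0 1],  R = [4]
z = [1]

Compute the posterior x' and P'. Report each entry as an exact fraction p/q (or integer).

x̄ = F·x = [-2, -1]
P̄ = F·P·Fᵀ + Q = [20 -8; -8 11]
y = z − H·x̄ = [2]
S = H·P̄·Hᵀ + R = [15]
K = P̄·Hᵀ·S⁻¹ = [-8/15; 11/15]
x' = x̄ + K·y = [-46/15, 7/15]
P' = (I − K·H)·P̄ = [236/15 -32/15; -32/15 44/15]

x' = [-46/15, 7/15]
P' = [236/15 -32/15; -32/15 44/15]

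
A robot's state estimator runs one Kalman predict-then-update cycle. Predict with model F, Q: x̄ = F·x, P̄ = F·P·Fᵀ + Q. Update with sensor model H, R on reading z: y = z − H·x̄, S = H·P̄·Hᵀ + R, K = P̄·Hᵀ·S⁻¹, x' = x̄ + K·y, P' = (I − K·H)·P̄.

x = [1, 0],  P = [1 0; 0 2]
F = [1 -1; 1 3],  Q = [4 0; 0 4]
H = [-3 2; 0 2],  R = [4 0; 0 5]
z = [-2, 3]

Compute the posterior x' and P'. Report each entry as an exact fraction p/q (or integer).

x' = [9738/6359, 8686/6359]
P' = [5036/6359 3980/6359; 3980/6359 6580/6359]

x̄ = F·x = [1, 1]
P̄ = F·P·Fᵀ + Q = [7 -5; -5 23]
y = z − H·x̄ = [-1, 1]
S = H·P̄·Hᵀ + R = [219 122; 122 97]
K = P̄·Hᵀ·S⁻¹ = [-1787/6359 1592/6359; 305/6359 2632/6359]
x' = x̄ + K·y = [9738/6359, 8686/6359]
P' = (I − K·H)·P̄ = [5036/6359 3980/6359; 3980/6359 6580/6359]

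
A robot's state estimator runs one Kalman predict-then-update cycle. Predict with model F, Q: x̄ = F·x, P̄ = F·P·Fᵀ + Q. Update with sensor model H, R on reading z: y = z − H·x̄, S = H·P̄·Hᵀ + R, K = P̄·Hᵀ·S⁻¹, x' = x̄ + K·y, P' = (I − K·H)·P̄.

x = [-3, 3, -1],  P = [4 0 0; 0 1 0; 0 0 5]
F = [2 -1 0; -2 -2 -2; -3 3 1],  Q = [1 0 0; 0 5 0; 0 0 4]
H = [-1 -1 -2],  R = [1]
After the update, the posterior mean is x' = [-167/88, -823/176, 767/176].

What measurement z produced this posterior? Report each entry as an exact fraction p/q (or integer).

z = [-2]

x̄ = F·x = [-9, 2, 17]
P̄ = F·P·Fᵀ + Q = [18 -14 -27; -14 45 8; -27 8 54]
S = H·P̄·Hᵀ + R = [176]
K = P̄·Hᵀ·S⁻¹ = [25/88; -47/176; -89/176]
x' − x̄ = [625/88, -1175/176, -2225/176] = K·y
y = (KᵀK)⁻¹·Kᵀ·(x' − x̄) = [25]
z = y + H·x̄ = [25] + [-27] = [-2]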